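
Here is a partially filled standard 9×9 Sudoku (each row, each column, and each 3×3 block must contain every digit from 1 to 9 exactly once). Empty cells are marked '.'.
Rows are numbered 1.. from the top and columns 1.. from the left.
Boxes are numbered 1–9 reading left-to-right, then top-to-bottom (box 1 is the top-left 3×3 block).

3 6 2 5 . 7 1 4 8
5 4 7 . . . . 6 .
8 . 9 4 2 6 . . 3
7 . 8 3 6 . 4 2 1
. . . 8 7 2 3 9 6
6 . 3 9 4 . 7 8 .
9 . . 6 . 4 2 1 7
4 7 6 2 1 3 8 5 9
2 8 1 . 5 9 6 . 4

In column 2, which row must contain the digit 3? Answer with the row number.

7

Consider where 3 can go in column 2.
row 3, column 2 is out (row 3 already has a 3).
row 4, column 2 is out (row 4 already has a 3).
row 5, column 2 is out (row 5 already has a 3).
row 6, column 2 is out (row 6 already has a 3).
So the only cell in column 2 that can hold 3 is row 7, column 2.
That is row 7.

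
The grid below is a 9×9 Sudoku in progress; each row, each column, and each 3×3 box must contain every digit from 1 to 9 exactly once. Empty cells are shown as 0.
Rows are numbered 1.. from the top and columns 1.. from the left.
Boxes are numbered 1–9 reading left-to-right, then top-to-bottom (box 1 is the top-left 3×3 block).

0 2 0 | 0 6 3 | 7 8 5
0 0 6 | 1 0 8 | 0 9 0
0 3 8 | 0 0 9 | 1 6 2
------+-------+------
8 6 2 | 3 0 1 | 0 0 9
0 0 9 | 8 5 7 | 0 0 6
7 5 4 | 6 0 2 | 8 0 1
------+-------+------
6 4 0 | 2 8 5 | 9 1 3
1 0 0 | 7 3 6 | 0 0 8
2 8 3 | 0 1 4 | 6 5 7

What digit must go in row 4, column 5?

Row 4 already contains {1, 2, 3, 6, 8, 9}.
Column 5 already contains {1, 3, 5, 6, 8}.
Its 3×3 block (box 5) already contains {1, 2, 3, 5, 6, 7, 8}.
The only value from 1–9 not eliminated is 4, so row 4, column 5 = 4.

4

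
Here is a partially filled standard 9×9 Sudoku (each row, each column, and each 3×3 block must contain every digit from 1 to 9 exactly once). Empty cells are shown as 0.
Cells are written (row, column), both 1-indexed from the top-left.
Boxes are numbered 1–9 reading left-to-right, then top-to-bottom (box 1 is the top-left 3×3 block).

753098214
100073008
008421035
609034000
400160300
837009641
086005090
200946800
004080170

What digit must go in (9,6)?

Row 9 already contains {1, 4, 7, 8}.
Column 6 already contains {1, 3, 4, 5, 6, 8, 9}.
Its 3×3 block (box 8) already contains {4, 5, 6, 8, 9}.
The only value from 1–9 not eliminated is 2, so (9,6) = 2.

2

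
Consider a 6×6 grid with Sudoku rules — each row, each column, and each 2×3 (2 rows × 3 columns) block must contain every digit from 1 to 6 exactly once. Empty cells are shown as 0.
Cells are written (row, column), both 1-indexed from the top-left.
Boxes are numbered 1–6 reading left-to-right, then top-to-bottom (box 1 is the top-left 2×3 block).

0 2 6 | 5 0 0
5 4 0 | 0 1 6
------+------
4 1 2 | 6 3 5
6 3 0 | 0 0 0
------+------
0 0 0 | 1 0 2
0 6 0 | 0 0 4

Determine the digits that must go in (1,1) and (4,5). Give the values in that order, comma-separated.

1,2

For (1,1):
  Consider where 1 can go in box 1.
  (2,3) is out (row 2 already has a 1).
  So the only cell in box 1 that can hold 1 is (1,1).
  So (1,1) = 1.
For (4,5):
  Consider where 2 can go in column 5.
  (1,5) is out (row 1 already has a 2).
  (5,5) is out (row 5 already has a 2).
  (6,5) is out (box 6 already has a 2).
  So the only cell in column 5 that can hold 2 is (4,5).
  So (4,5) = 2.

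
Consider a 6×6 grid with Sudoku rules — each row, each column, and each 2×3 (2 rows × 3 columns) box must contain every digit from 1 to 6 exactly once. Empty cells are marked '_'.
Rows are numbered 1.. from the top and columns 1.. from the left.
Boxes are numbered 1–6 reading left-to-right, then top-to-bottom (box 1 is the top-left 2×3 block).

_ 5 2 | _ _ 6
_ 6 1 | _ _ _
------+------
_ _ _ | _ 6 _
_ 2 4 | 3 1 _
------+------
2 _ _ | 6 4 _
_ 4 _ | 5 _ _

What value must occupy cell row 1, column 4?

Cell row 1, column 4 itself could take any of {1, 4} by direct elimination.
Consider where 1 can go in row 1.
row 1, column 1 is out (box 1 already has a 1).
row 1, column 5 is out (column 5 already has a 1).
So the only cell in row 1 that can hold 1 is row 1, column 4.
Therefore row 1, column 4 = 1.

1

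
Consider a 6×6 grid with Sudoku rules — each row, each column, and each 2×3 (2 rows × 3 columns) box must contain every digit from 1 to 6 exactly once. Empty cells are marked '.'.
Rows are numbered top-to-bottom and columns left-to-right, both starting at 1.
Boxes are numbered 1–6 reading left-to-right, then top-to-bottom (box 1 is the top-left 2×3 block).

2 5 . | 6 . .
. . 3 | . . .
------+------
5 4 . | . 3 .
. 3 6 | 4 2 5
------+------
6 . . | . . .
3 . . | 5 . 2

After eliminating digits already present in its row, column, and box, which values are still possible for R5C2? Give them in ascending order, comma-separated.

1,2

Row 5 already contains {6}.
Column 2 already contains {3, 4, 5}.
Its 2×3 block (box 5) already contains {3, 6}.
Removing those from 1–6 leaves {1, 2} as the candidates for R5C2.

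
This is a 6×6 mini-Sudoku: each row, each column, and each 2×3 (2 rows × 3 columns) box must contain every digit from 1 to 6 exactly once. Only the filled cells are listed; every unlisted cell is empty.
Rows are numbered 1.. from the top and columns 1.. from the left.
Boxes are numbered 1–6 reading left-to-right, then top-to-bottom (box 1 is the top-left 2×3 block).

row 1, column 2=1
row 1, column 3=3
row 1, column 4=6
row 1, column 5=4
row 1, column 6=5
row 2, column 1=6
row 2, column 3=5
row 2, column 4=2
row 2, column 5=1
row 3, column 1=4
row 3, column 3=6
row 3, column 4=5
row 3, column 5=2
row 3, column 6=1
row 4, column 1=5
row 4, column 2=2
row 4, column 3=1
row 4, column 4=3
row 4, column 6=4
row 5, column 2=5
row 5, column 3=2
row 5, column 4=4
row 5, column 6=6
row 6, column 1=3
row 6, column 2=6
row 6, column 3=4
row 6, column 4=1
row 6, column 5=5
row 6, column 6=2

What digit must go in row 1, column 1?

Row 1 already contains {1, 3, 4, 5, 6}.
Column 1 already contains {3, 4, 5, 6}.
Its 2×3 block (box 1) already contains {1, 3, 5, 6}.
The only value from 1–6 not eliminated is 2, so row 1, column 1 = 2.

2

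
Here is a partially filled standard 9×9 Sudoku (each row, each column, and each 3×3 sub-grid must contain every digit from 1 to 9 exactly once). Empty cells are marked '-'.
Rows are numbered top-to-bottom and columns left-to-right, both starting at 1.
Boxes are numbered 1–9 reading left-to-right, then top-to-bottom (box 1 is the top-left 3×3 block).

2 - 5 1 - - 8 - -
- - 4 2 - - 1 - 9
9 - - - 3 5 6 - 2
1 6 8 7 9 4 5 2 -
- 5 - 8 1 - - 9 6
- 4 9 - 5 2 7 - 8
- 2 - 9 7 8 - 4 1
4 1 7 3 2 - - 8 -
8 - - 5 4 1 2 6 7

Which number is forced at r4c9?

Row 4 already contains {1, 2, 4, 5, 6, 7, 8, 9}.
Column 9 already contains {1, 2, 6, 7, 8, 9}.
Its 3×3 block (box 6) already contains {2, 5, 6, 7, 8, 9}.
The only value from 1–9 not eliminated is 3, so r4c9 = 3.

3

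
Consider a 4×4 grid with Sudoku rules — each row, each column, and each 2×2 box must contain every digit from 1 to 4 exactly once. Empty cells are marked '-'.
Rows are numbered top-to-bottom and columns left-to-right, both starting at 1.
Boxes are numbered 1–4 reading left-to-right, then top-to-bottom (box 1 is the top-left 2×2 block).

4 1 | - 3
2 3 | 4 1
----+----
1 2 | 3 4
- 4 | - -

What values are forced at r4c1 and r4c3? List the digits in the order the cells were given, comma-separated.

For r4c1:
  Row 4 already contains {4}.
  Column 1 already contains {1, 2, 4}.
  Its 2×2 block (box 3) already contains {1, 2, 4}.
  The only value from 1–4 not eliminated is 3, so r4c1 = 3.
For r4c3:
  Consider where 1 can go in box 4.
  r4c4 is out (column 4 already has a 1).
  So the only cell in box 4 that can hold 1 is r4c3.
  So r4c3 = 1.

3,1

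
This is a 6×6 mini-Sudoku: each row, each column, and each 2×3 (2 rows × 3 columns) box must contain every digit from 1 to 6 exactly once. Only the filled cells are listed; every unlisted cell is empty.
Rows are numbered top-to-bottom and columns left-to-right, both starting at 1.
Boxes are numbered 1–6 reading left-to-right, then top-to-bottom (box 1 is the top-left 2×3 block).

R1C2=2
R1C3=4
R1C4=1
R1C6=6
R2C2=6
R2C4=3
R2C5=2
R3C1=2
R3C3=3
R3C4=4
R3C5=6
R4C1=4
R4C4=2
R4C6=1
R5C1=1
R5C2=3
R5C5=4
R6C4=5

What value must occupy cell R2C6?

4

Cell R2C6 itself could take any of {4, 5} by direct elimination.
Consider where 4 can go in row 2.
R2C1 is out (column 1 already has a 4).
R2C3 is out (column 3 already has a 4).
So the only cell in row 2 that can hold 4 is R2C6.
Therefore R2C6 = 4.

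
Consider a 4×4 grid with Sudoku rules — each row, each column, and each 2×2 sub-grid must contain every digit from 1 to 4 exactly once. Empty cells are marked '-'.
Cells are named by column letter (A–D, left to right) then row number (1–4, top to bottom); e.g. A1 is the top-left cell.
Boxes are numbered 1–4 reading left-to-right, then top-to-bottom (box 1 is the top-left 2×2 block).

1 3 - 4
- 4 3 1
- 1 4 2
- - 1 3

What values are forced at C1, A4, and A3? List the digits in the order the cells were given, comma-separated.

For C1:
  Row 1 already contains {1, 3, 4}.
  Column C already contains {1, 3, 4}.
  Its 2×2 block (box 2) already contains {1, 3, 4}.
  The only value from 1–4 not eliminated is 2, so C1 = 2.
For A4:
  Consider where 4 can go in row 4.
  B4 is out (column B already has a 4).
  So the only cell in row 4 that can hold 4 is A4.
  So A4 = 4.
For A3:
  Row 3 already contains {1, 2, 4}.
  Column A already contains {1}.
  Its 2×2 block (box 3) already contains {1}.
  The only value from 1–4 not eliminated is 3, so A3 = 3.

2,4,3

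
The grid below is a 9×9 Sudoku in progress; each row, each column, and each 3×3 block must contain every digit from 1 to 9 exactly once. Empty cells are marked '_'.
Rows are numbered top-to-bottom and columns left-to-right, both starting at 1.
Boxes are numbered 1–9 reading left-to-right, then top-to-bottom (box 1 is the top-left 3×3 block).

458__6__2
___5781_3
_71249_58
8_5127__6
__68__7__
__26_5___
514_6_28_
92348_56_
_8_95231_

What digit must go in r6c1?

Cell r6c1 itself could take any of {1, 3, 7} by direct elimination.
Consider where 7 can go in box 4.
r4c2 is out (row 4 already has a 7).
r5c1 is out (row 5 already has a 7).
r5c2 is out (row 5 already has a 7).
r6c2 is out (column 2 already has a 7).
So the only cell in box 4 that can hold 7 is r6c1.
Therefore r6c1 = 7.

7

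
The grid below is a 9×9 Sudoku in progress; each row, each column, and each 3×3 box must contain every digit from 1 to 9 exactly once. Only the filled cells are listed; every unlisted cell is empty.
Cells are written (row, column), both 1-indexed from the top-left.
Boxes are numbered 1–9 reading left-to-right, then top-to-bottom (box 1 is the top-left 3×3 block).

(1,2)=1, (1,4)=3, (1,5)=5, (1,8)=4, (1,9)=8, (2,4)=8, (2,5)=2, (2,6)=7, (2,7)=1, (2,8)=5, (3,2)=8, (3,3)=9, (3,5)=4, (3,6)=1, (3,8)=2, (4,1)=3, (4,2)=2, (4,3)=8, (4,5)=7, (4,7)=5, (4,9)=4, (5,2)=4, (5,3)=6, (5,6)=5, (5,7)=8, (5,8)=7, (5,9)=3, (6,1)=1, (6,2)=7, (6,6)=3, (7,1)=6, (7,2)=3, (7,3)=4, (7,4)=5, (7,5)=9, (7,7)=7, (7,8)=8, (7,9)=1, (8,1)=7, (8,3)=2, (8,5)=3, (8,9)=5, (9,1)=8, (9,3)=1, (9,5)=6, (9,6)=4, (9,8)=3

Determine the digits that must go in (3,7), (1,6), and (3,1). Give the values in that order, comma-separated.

3,9,5

For (3,7):
  Consider where 3 can go in column 7.
  (1,7) is out (row 1 already has a 3).
  (6,7) is out (row 6 already has a 3).
  (8,7) is out (row 8 already has a 3).
  (9,7) is out (row 9 already has a 3).
  So the only cell in column 7 that can hold 3 is (3,7).
  So (3,7) = 3.
For (1,6):
  Consider where 9 can go in box 2.
  (3,4) is out (row 3 already has a 9).
  So the only cell in box 2 that can hold 9 is (1,6).
  So (1,6) = 9.
For (3,1):
  Row 3 already contains {1, 2, 4, 8, 9}.
  Column 1 already contains {1, 3, 6, 7, 8}.
  Its 3×3 block (box 1) already contains {1, 8, 9}.
  The only value from 1–9 not eliminated is 5, so (3,1) = 5.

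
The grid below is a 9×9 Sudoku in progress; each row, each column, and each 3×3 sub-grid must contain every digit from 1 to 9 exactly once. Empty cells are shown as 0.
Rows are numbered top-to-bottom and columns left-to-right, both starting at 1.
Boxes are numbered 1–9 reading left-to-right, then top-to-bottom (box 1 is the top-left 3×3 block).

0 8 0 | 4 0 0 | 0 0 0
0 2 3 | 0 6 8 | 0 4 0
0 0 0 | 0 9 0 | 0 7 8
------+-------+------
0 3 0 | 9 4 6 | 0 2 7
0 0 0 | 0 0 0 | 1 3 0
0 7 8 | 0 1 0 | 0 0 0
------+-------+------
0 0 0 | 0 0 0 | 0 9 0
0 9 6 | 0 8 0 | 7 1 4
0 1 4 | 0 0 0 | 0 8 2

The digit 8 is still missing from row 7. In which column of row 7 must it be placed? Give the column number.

1

Consider where 8 can go in row 7.
R7C2 is out (column 2 already has a 8). R7C3 is out (column 3 already has a 8). R7C4 is out (box 8 already has a 8). R7C5 is out (column 5 already has a 8). The remaining empty cells in row 7 are similarly blocked.
So the only cell in row 7 that can hold 8 is R7C1.
That is column 1.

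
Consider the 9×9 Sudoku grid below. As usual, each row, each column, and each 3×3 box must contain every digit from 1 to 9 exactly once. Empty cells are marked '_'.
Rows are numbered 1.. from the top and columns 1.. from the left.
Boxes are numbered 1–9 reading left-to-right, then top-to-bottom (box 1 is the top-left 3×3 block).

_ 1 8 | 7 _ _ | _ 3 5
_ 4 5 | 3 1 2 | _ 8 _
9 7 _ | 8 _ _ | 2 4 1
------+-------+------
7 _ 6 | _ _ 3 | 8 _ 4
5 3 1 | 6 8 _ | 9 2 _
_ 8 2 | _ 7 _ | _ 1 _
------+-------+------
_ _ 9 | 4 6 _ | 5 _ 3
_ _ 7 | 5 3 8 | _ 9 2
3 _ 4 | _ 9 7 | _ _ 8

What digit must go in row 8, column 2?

6

Row 8 already contains {2, 3, 5, 7, 8, 9}.
Column 2 already contains {1, 3, 4, 7, 8}.
Its 3×3 block (box 7) already contains {3, 4, 7, 9}.
The only value from 1–9 not eliminated is 6, so row 8, column 2 = 6.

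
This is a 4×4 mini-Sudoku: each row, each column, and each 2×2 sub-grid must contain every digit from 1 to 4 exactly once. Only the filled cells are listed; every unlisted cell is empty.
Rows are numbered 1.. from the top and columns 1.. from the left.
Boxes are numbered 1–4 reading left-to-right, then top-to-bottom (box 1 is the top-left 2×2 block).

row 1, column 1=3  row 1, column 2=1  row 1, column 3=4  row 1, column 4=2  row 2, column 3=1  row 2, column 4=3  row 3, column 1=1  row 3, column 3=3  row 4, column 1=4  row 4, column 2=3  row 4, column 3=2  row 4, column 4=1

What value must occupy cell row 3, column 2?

Row 3 already contains {1, 3}.
Column 2 already contains {1, 3}.
Its 2×2 block (box 3) already contains {1, 3, 4}.
The only value from 1–4 not eliminated is 2, so row 3, column 2 = 2.

2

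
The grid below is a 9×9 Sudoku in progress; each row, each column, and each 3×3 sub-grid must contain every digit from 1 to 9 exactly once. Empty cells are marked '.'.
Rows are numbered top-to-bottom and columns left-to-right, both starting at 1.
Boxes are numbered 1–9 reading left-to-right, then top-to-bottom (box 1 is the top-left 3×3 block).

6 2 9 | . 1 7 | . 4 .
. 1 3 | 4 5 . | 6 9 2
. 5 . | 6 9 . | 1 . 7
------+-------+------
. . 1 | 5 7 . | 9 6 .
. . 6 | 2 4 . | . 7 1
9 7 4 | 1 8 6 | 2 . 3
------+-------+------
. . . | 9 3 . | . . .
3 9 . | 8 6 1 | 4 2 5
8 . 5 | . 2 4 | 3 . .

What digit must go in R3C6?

Cell R3C6 itself could take any of {2, 3, 8} by direct elimination.
Consider where 2 can go in row 3.
R3C1 is out (box 1 already has a 2).
R3C3 is out (box 1 already has a 2).
R3C8 is out (column 8 already has a 2).
So the only cell in row 3 that can hold 2 is R3C6.
Therefore R3C6 = 2.

2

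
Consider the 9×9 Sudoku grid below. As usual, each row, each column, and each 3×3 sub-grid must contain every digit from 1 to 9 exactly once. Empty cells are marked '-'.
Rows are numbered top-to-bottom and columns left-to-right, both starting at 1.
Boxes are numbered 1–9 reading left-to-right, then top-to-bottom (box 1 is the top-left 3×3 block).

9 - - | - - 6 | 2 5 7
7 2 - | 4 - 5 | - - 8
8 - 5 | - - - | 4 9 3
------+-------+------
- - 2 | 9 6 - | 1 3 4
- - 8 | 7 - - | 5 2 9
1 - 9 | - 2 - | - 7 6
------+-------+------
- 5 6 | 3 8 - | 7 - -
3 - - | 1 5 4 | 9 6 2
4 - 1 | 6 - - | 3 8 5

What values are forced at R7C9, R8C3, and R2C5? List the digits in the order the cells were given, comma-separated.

For R7C9:
  Row 7 already contains {3, 5, 6, 7, 8}.
  Column 9 already contains {2, 3, 4, 5, 6, 7, 8, 9}.
  Its 3×3 block (box 9) already contains {2, 3, 5, 6, 7, 8, 9}.
  The only value from 1–9 not eliminated is 1, so R7C9 = 1.
For R8C3:
  Row 8 already contains {1, 2, 3, 4, 5, 6, 9}.
  Column 3 already contains {1, 2, 5, 6, 8, 9}.
  Its 3×3 block (box 7) already contains {1, 3, 4, 5, 6}.
  The only value from 1–9 not eliminated is 7, so R8C3 = 7.
For R2C5:
  Consider where 9 can go in box 2.
  R1C4 is out (row 1 already has a 9).
  R1C5 is out (row 1 already has a 9).
  R3C4 is out (row 3 already has a 9).
  R3C5 is out (row 3 already has a 9).
  R3C6 is out (row 3 already has a 9).
  So the only cell in box 2 that can hold 9 is R2C5.
  So R2C5 = 9.

1,7,9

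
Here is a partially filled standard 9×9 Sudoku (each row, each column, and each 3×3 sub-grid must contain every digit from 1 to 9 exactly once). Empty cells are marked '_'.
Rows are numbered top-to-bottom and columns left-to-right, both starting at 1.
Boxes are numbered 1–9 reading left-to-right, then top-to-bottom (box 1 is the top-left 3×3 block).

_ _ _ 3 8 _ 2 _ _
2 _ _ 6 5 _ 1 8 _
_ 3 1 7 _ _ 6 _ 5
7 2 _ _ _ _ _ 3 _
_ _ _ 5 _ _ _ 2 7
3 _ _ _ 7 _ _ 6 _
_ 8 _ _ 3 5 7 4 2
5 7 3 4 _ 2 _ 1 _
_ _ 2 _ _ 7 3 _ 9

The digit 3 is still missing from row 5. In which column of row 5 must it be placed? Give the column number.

6

Consider where 3 can go in row 5.
R5C1 is out (column 1 already has a 3).
R5C2 is out (column 2 already has a 3).
R5C3 is out (column 3 already has a 3).
R5C5 is out (column 5 already has a 3).
R5C7 is out (column 7 already has a 3).
So the only cell in row 5 that can hold 3 is R5C6.
That is column 6.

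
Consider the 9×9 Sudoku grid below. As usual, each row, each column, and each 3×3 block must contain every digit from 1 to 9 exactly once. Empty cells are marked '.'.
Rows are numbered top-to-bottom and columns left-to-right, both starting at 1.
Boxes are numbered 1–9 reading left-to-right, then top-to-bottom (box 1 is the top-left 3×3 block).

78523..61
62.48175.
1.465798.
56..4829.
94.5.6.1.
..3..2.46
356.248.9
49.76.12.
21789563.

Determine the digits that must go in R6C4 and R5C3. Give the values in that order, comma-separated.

For R6C4:
  Consider where 9 can go in column 4.
  R4C4 is out (row 4 already has a 9).
  R7C4 is out (row 7 already has a 9).
  So the only cell in column 4 that can hold 9 is R6C4.
  So R6C4 = 9.
For R5C3:
  Consider where 2 can go in box 4.
  R4C3 is out (row 4 already has a 2).
  R6C1 is out (row 6 already has a 2).
  R6C2 is out (row 6 already has a 2).
  So the only cell in box 4 that can hold 2 is R5C3.
  So R5C3 = 2.

9,2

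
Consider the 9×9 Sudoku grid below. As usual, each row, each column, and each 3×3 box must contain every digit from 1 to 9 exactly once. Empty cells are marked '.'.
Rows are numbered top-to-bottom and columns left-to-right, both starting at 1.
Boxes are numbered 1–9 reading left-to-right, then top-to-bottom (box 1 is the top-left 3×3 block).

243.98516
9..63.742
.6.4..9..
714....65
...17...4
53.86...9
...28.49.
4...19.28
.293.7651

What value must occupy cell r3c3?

Cell r3c3 itself could take any of {1, 5, 7, 8} by direct elimination.
Consider where 7 can go in row 3.
r3c1 is out (column 1 already has a 7).
r3c5 is out (column 5 already has a 7).
r3c6 is out (column 6 already has a 7).
r3c8 is out (box 3 already has a 7).
r3c9 is out (box 3 already has a 7).
So the only cell in row 3 that can hold 7 is r3c3.
Therefore r3c3 = 7.

7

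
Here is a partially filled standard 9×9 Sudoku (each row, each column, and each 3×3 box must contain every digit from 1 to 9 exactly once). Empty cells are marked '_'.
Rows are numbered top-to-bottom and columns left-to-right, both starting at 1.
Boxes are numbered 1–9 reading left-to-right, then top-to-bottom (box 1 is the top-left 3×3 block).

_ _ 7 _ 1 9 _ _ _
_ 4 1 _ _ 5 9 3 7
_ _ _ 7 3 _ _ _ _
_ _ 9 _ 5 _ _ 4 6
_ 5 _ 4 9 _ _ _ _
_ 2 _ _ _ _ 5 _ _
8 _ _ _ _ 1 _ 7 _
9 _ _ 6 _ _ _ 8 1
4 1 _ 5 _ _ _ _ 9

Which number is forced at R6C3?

4

Cell R6C3 itself could take any of {3, 4, 6, 8} by direct elimination.
Consider where 4 can go in box 4.
R4C1 is out (row 4 already has a 4).
R4C2 is out (row 4 already has a 4).
R5C1 is out (row 5 already has a 4).
R5C3 is out (row 5 already has a 4).
R6C1 is out (column 1 already has a 4).
So the only cell in box 4 that can hold 4 is R6C3.
Therefore R6C3 = 4.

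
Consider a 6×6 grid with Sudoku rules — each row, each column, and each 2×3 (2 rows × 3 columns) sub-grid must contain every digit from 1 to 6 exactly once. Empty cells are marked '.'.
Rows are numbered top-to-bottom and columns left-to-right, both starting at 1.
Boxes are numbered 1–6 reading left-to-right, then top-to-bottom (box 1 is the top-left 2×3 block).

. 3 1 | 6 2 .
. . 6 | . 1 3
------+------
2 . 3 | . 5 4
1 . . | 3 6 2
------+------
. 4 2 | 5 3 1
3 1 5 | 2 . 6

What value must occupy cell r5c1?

6

Row 5 already contains {1, 2, 3, 4, 5}.
Column 1 already contains {1, 2, 3}.
Its 2×3 block (box 5) already contains {1, 2, 3, 4, 5}.
The only value from 1–6 not eliminated is 6, so r5c1 = 6.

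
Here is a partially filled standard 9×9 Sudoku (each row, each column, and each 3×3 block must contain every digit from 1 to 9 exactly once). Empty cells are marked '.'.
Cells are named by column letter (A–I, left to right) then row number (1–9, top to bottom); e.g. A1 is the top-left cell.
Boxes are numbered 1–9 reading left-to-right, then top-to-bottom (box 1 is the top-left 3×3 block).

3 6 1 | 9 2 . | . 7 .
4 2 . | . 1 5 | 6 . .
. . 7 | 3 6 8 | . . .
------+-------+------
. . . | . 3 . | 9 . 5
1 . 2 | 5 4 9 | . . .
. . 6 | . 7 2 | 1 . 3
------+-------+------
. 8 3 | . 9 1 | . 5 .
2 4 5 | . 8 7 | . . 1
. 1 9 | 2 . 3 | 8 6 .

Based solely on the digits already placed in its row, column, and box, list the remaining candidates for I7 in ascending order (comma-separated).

Row 7 already contains {1, 3, 5, 8, 9}.
Column I already contains {1, 3, 5}.
Its 3×3 block (box 9) already contains {1, 5, 6, 8}.
Removing those from 1–9 leaves {2, 4, 7} as the candidates for I7.

2,4,7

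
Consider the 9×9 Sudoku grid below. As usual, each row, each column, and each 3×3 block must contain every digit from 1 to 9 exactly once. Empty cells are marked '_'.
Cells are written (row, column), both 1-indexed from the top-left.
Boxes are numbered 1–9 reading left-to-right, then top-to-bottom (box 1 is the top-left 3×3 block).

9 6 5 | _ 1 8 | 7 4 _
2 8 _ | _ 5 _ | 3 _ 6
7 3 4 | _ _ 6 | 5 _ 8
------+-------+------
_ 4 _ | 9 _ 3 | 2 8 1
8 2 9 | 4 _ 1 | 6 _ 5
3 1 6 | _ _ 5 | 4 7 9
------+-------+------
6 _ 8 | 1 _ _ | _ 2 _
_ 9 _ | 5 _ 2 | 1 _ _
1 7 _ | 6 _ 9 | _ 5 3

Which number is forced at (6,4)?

Cell (6,4) itself could take any of {2, 8} by direct elimination.
Consider where 8 can go in column 4.
(1,4) is out (row 1 already has a 8).
(2,4) is out (row 2 already has a 8).
(3,4) is out (row 3 already has a 8).
So the only cell in column 4 that can hold 8 is (6,4).
Therefore (6,4) = 8.

8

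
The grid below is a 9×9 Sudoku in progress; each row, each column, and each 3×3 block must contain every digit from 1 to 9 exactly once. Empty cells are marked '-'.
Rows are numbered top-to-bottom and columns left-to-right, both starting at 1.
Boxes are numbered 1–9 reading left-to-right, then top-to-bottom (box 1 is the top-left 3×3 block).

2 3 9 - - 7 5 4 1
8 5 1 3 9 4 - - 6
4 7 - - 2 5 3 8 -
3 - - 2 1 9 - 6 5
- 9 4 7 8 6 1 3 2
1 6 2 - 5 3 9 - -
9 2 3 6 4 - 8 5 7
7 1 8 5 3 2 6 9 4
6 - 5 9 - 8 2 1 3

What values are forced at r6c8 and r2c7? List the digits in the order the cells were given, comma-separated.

For r6c8:
  Row 6 already contains {1, 2, 3, 5, 6, 9}.
  Column 8 already contains {1, 3, 4, 5, 6, 8, 9}.
  Its 3×3 block (box 6) already contains {1, 2, 3, 5, 6, 9}.
  The only value from 1–9 not eliminated is 7, so r6c8 = 7.
For r2c7:
  Row 2 already contains {1, 3, 4, 5, 6, 8, 9}.
  Column 7 already contains {1, 2, 3, 5, 6, 8, 9}.
  Its 3×3 block (box 3) already contains {1, 3, 4, 5, 6, 8}.
  The only value from 1–9 not eliminated is 7, so r2c7 = 7.

7,7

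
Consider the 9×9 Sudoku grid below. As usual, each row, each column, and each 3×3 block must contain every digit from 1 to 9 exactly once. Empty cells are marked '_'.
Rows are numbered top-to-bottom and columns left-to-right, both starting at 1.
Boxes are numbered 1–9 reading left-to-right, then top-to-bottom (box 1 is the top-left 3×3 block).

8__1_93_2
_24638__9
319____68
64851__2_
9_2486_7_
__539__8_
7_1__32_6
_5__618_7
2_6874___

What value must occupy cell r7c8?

4

Cell r7c8 itself could take any of {4, 5, 9} by direct elimination.
Consider where 4 can go in row 7.
r7c2 is out (column 2 already has a 4).
r7c4 is out (column 4 already has a 4).
r7c5 is out (box 8 already has a 4).
So the only cell in row 7 that can hold 4 is r7c8.
Therefore r7c8 = 4.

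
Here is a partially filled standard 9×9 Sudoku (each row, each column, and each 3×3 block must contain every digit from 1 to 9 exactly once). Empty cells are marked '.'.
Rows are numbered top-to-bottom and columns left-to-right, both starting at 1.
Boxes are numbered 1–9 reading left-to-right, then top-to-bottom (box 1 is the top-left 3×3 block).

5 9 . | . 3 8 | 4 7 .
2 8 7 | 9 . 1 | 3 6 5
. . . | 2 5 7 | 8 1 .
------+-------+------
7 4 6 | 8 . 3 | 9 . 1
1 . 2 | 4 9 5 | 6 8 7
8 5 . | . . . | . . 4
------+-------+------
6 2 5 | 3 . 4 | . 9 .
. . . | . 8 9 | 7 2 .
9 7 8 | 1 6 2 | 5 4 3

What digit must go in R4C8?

5

Row 4 already contains {1, 3, 4, 6, 7, 8, 9}.
Column 8 already contains {1, 2, 4, 6, 7, 8, 9}.
Its 3×3 block (box 6) already contains {1, 4, 6, 7, 8, 9}.
The only value from 1–9 not eliminated is 5, so R4C8 = 5.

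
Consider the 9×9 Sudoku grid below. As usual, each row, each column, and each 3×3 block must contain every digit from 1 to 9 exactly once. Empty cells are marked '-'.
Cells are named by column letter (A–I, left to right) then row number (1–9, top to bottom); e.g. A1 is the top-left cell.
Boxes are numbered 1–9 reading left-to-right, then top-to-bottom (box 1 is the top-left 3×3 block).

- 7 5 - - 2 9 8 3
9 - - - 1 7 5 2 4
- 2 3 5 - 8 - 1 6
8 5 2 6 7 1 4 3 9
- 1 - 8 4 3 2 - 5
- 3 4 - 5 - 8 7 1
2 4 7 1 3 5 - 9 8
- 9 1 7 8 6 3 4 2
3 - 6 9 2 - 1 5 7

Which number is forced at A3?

Row 3 already contains {1, 2, 3, 5, 6, 8}.
Column A already contains {2, 3, 8, 9}.
Its 3×3 block (box 1) already contains {2, 3, 5, 7, 9}.
The only value from 1–9 not eliminated is 4, so A3 = 4.

4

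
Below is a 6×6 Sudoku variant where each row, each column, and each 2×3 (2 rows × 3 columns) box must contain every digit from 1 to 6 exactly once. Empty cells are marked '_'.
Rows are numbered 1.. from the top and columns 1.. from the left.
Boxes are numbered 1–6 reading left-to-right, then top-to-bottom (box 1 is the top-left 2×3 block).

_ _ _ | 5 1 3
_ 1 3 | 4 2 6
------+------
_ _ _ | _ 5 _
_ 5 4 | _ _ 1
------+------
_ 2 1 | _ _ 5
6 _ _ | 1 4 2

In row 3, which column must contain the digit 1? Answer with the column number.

1

Consider where 1 can go in row 3.
row 3, column 2 is out (column 2 already has a 1).
row 3, column 3 is out (column 3 already has a 1).
row 3, column 4 is out (column 4 already has a 1).
row 3, column 6 is out (column 6 already has a 1).
So the only cell in row 3 that can hold 1 is row 3, column 1.
That is column 1.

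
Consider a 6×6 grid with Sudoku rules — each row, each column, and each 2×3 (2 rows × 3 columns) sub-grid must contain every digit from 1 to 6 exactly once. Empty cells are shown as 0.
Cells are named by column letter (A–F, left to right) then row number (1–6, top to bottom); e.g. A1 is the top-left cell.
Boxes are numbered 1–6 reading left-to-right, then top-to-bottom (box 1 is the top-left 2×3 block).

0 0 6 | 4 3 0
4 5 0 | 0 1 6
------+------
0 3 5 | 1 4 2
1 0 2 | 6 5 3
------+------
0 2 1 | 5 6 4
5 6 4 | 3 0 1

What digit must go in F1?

5

Row 1 already contains {3, 4, 6}.
Column F already contains {1, 2, 3, 4, 6}.
Its 2×3 block (box 2) already contains {1, 3, 4, 6}.
The only value from 1–6 not eliminated is 5, so F1 = 5.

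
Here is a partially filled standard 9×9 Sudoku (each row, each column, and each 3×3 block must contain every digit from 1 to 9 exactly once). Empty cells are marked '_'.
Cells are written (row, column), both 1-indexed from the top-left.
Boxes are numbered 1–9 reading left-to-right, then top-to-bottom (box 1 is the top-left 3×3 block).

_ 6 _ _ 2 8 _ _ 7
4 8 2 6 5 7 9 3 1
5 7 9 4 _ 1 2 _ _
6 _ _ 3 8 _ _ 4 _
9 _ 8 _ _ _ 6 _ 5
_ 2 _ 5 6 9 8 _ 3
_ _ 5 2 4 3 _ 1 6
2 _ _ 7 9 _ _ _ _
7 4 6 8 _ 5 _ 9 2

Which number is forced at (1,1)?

3

Cell (1,1) itself could take any of {1, 3} by direct elimination.
Consider where 3 can go in column 1.
(6,1) is out (row 6 already has a 3).
(7,1) is out (row 7 already has a 3).
So the only cell in column 1 that can hold 3 is (1,1).
Therefore (1,1) = 3.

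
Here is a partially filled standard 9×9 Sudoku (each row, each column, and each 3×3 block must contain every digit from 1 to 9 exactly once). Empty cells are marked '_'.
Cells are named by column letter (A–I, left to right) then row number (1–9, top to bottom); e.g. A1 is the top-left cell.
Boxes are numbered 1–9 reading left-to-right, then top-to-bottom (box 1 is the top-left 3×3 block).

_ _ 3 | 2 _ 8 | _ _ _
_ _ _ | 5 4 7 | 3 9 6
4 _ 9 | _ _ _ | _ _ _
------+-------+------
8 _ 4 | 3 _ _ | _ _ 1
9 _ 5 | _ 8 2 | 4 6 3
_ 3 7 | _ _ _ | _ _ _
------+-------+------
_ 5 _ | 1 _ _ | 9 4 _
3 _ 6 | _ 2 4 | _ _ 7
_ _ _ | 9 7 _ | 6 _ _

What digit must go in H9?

3

Cell H9 itself could take any of {1, 2, 3, 5, 8} by direct elimination.
Consider where 3 can go in box 9.
I7 is out (column I already has a 3).
G8 is out (row 8 already has a 3).
H8 is out (row 8 already has a 3).
I9 is out (column I already has a 3).
So the only cell in box 9 that can hold 3 is H9.
Therefore H9 = 3.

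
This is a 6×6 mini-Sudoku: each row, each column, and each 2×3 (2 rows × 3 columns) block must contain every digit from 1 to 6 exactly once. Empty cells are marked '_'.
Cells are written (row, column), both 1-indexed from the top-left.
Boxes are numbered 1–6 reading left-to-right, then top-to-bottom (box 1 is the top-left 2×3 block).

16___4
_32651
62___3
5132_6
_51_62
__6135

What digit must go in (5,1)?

3

Cell (5,1) itself could take any of {3, 4} by direct elimination.
Consider where 3 can go in column 1.
(2,1) is out (row 2 already has a 3).
(6,1) is out (row 6 already has a 3).
So the only cell in column 1 that can hold 3 is (5,1).
Therefore (5,1) = 3.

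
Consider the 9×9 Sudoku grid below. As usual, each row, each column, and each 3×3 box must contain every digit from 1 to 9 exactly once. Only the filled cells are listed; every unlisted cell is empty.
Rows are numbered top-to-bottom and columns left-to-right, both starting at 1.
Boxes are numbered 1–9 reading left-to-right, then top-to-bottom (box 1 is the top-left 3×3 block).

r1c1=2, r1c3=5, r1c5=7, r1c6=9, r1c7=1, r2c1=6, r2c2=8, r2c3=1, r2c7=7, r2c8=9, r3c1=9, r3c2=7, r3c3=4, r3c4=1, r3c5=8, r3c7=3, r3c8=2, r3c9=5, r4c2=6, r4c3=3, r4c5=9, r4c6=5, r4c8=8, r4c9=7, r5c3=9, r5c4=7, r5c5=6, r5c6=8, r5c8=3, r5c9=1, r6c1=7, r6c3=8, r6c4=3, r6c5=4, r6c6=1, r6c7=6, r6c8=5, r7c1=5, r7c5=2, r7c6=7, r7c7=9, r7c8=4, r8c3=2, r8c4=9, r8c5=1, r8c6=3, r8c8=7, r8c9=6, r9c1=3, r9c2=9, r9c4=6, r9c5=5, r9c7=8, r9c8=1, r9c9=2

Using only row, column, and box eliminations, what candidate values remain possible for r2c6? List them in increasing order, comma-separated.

2,4

Row 2 already contains {1, 6, 7, 8, 9}.
Column 6 already contains {1, 3, 5, 7, 8, 9}.
Its 3×3 block (box 2) already contains {1, 7, 8, 9}.
Removing those from 1–9 leaves {2, 4} as the candidates for r2c6.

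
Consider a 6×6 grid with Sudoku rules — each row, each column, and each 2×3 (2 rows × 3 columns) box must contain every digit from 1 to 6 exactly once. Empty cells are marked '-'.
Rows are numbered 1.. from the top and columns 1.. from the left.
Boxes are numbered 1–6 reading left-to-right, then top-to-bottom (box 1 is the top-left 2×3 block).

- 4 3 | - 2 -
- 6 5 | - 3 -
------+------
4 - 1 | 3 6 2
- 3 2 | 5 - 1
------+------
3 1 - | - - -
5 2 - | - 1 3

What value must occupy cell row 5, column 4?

Cell row 5, column 4 itself could take any of {2, 4, 6} by direct elimination.
Consider where 2 can go in row 5.
row 5, column 3 is out (column 3 already has a 2).
row 5, column 5 is out (column 5 already has a 2).
row 5, column 6 is out (column 6 already has a 2).
So the only cell in row 5 that can hold 2 is row 5, column 4.
Therefore row 5, column 4 = 2.

2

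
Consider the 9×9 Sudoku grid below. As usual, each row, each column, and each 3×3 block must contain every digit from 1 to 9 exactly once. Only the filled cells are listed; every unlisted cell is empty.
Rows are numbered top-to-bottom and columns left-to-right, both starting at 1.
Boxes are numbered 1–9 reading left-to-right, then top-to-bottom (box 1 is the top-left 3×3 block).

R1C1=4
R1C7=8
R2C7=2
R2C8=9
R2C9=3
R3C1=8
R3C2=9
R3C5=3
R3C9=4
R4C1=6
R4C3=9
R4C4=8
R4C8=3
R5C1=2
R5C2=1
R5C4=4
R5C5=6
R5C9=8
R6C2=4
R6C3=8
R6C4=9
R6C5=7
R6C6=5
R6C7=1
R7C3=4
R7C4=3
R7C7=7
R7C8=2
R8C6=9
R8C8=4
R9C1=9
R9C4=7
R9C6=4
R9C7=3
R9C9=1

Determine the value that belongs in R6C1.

3

Row 6 already contains {1, 4, 5, 7, 8, 9}.
Column 1 already contains {2, 4, 6, 8, 9}.
Its 3×3 block (box 4) already contains {1, 2, 4, 6, 8, 9}.
The only value from 1–9 not eliminated is 3, so R6C1 = 3.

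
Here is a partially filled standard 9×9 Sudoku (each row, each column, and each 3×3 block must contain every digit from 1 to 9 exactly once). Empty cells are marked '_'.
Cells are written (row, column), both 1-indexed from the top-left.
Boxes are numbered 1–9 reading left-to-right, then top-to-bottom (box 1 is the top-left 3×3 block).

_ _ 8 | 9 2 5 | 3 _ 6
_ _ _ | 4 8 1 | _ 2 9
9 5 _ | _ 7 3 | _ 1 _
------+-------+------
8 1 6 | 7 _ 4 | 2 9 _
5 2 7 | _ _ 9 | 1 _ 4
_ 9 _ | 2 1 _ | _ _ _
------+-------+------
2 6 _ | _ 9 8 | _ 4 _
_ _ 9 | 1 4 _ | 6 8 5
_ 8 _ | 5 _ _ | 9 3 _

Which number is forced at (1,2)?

Cell (1,2) itself could take any of {4, 7} by direct elimination.
Consider where 4 can go in column 2.
(2,2) is out (row 2 already has a 4).
(8,2) is out (row 8 already has a 4).
So the only cell in column 2 that can hold 4 is (1,2).
Therefore (1,2) = 4.

4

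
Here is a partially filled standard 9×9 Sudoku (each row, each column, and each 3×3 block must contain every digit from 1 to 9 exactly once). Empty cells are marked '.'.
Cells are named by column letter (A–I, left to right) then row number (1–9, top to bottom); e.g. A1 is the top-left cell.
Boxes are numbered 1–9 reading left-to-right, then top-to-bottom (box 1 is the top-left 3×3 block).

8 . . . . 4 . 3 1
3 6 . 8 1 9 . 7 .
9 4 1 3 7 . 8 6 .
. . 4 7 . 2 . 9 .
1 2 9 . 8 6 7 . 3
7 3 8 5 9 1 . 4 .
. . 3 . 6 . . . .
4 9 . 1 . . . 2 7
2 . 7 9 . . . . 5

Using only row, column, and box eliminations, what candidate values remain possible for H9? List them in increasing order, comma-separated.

Row 9 already contains {2, 5, 7, 9}.
Column H already contains {2, 3, 4, 6, 7, 9}.
Its 3×3 block (box 9) already contains {2, 5, 7}.
Removing those from 1–9 leaves {1, 8} as the candidates for H9.

1,8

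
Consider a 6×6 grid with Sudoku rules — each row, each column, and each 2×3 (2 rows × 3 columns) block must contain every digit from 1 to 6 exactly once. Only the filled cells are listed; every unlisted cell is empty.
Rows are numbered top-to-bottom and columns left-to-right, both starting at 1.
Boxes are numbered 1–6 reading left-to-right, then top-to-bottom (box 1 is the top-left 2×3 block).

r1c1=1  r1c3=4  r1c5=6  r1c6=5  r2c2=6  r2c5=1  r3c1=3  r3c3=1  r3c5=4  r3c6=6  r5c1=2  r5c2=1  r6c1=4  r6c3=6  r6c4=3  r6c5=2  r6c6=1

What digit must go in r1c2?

3

Cell r1c2 itself could take any of {2, 3} by direct elimination.
Consider where 3 can go in row 1.
r1c4 is out (column 4 already has a 3).
So the only cell in row 1 that can hold 3 is r1c2.
Therefore r1c2 = 3.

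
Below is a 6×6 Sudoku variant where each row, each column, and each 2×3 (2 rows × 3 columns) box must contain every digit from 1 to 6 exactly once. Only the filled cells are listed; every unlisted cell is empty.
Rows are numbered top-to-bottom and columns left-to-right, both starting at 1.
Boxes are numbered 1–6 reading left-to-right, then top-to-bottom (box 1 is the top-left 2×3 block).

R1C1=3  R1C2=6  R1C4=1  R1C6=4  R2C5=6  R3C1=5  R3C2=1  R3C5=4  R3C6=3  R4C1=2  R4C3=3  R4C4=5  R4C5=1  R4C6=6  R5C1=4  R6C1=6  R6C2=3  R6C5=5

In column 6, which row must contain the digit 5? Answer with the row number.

Consider where 5 can go in column 6.
R5C6 is out (box 6 already has a 5).
R6C6 is out (row 6 already has a 5).
So the only cell in column 6 that can hold 5 is R2C6.
That is row 2.

2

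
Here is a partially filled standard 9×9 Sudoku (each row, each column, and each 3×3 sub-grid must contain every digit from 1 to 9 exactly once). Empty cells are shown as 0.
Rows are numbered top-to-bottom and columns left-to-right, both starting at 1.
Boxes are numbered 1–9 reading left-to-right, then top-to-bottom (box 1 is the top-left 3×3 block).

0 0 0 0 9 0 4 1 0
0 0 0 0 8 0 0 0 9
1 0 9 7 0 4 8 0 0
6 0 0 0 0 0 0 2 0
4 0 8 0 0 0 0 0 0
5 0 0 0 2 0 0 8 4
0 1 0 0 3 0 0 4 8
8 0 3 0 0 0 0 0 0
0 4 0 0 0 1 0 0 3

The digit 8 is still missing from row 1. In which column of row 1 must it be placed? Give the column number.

Consider where 8 can go in row 1.
R1C1 is out (column 1 already has a 8).
R1C3 is out (column 3 already has a 8).
R1C4 is out (box 2 already has a 8).
R1C6 is out (box 2 already has a 8).
R1C9 is out (column 9 already has a 8).
So the only cell in row 1 that can hold 8 is R1C2.
That is column 2.

2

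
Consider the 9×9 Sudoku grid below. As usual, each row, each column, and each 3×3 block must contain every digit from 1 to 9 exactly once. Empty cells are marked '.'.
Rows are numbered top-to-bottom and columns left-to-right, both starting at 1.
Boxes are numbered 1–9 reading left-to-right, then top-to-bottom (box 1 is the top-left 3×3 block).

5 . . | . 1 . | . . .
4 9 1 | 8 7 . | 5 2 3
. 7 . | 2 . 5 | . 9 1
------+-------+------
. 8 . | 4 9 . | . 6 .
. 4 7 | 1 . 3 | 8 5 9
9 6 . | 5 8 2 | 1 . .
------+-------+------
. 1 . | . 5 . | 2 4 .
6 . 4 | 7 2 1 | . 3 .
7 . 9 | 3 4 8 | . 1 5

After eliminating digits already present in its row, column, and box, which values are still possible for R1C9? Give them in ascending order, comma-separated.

Row 1 already contains {1, 5}.
Column 9 already contains {1, 3, 5, 9}.
Its 3×3 block (box 3) already contains {1, 2, 3, 5, 9}.
Removing those from 1–9 leaves {4, 6, 7, 8} as the candidates for R1C9.

4,6,7,8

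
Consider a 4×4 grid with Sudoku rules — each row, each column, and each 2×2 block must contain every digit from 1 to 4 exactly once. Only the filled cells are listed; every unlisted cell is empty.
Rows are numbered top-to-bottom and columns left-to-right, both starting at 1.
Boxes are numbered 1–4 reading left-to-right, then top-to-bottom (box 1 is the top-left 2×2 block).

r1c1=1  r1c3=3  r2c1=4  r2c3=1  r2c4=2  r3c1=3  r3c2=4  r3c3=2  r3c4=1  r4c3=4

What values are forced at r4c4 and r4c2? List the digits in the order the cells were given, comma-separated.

For r4c4:
  Row 4 already contains {4}.
  Column 4 already contains {1, 2}.
  Its 2×2 block (box 4) already contains {1, 2, 4}.
  The only value from 1–4 not eliminated is 3, so r4c4 = 3.
For r4c2:
  Consider where 1 can go in row 4.
  r4c1 is out (column 1 already has a 1).
  r4c4 is out (column 4 already has a 1).
  So the only cell in row 4 that can hold 1 is r4c2.
  So r4c2 = 1.

3,1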